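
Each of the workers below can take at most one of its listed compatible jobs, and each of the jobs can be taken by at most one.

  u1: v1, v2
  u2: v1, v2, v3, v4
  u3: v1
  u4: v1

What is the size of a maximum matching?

3

Unit-capacity flow: source→left, listed edges, right→sink; max matching = max flow.
Augmenting path u1→v1 (+1); matched 1.
Augmenting path u2→v2 (+1); matched 2.
Augmenting path u3→v1→u1→v2→u2→v3 (+1); matched 3.
No augmenting path remains; maximum matching = 3.
König certificate: {u1, u2, v1} is a vertex cover of size 3 (every listed pair touches it), so no matching can be larger.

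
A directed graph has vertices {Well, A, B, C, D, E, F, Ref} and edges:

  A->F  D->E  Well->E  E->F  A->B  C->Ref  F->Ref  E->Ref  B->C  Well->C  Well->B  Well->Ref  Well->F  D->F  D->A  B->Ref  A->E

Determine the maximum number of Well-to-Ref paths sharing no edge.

5

Assign every edge capacity 1; by Menger, the answer equals the max flow.
Path Well→Ref (+1); total 1.
Path Well→B→Ref (+1); total 2.
Path Well→C→Ref (+1); total 3.
Path Well→E→Ref (+1); total 4.
Path Well→F→Ref (+1); total 5.
No residual Well→Ref path; max flow = 5.
Certifying cut of size 5: {Well→B, Well→C, Well→E, Well→F, Well→Ref}.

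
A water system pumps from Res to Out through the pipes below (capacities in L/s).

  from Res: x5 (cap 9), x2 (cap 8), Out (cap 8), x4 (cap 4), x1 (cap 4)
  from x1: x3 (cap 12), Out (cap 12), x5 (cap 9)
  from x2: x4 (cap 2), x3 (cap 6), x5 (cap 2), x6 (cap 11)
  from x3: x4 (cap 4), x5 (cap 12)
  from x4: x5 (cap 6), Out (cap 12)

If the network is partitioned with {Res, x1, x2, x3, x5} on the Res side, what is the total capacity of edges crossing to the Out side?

Edges leaving {Res, x1, x2, x3, x5}: Res→x4 (4), Res→Out (8), x1→Out (12), x2→x4 (2), x2→x6 (11), x3→x4 (4).
Cut capacity = 4 + 8 + 12 + 2 + 11 + 4 = 41.

41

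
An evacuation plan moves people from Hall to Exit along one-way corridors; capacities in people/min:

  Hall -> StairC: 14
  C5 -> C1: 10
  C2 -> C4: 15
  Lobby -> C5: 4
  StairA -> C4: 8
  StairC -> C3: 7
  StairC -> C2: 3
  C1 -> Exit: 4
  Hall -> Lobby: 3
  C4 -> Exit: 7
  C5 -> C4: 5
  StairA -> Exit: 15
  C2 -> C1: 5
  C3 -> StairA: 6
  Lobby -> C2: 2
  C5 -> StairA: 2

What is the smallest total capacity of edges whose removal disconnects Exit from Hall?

Augment Hall→StairC→C2→C4→Exit: bottleneck 3, flow now 3.
Augment Hall→StairC→C3→StairA→Exit: bottleneck 6, flow now 9.
Augment Hall→Lobby→C2→C4→Exit: bottleneck 2, flow now 11.
Augment Hall→Lobby→C5→C4→Exit: bottleneck 1, flow now 12.
No augmenting path remains; maximum flow = 12.
By max-flow min-cut, the minimum cut capacity equals the max flow.
In the residual graph, reachable from Hall: {Hall, StairC, C3}.
Min-cut edges: Hall→Lobby (3), StairC→C2 (3), C3→StairA (6); capacity 3 + 3 + 6 = 12.

12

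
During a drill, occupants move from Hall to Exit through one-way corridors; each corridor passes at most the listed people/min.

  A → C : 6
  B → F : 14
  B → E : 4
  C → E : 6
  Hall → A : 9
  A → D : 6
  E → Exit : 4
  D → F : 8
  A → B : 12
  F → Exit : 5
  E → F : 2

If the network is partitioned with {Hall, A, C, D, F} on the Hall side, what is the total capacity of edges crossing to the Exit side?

Edges leaving {Hall, A, C, D, F}: A→B (12), C→E (6), F→Exit (5).
Cut capacity = 12 + 6 + 5 = 23.

23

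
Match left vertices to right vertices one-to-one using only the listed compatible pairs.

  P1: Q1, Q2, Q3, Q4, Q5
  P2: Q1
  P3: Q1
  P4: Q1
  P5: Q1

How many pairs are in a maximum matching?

Unit-capacity flow: source→left, listed edges, right→sink; max matching = max flow.
Augmenting path P1→Q1 (+1); matched 1.
Augmenting path P2→Q1→P1→Q2 (+1); matched 2.
No augmenting path remains; maximum matching = 2.
König certificate: {P1, Q1} is a vertex cover of size 2 (every listed pair touches it), so no matching can be larger.

2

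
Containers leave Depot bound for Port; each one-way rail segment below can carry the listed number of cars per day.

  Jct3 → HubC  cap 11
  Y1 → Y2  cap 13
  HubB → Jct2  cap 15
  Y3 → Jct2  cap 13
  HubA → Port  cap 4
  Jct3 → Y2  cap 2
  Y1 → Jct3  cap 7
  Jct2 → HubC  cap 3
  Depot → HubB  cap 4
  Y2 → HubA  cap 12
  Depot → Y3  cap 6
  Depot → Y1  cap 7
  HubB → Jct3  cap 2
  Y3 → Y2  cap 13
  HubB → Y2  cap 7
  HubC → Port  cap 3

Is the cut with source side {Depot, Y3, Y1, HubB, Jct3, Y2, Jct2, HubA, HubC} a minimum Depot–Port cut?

Yes — it is a minimum cut (capacity 7).

Given cut capacity: 4 + 3 = 7.
Augment Depot→Y3→Y2→HubA→Port: bottleneck 4, flow now 4.
Augment Depot→Y3→Jct2→HubC→Port: bottleneck 2, flow now 6.
Augment Depot→Y1→Jct3→HubC→Port: bottleneck 1, flow now 7.
No augmenting path remains; maximum flow = 7.
Cut capacity 7 equals the max flow, so it is a minimum cut.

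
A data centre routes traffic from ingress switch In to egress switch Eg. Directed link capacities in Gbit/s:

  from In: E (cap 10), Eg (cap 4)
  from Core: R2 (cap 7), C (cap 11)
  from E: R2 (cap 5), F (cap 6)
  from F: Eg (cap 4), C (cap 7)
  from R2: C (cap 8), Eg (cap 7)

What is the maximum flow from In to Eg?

13

Augment In→Eg: bottleneck 4, flow now 4.
Augment In→E→F→Eg: bottleneck 4, flow now 8.
Augment In→E→R2→Eg: bottleneck 5, flow now 13.
No augmenting path remains; maximum flow = 13.
In the residual graph, reachable from In: {In, E, F, C}.
Min-cut edges: In→Eg (4), E→R2 (5), F→Eg (4); capacity 4 + 5 + 4 = 13.
This cut is saturated, so no flow can exceed 13.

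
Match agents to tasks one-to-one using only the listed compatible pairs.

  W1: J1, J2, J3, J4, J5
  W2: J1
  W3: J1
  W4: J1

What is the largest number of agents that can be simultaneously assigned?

Unit-capacity flow: source→left, listed edges, right→sink; max matching = max flow.
Augmenting path W1→J1 (+1); matched 1.
Augmenting path W2→J1→W1→J2 (+1); matched 2.
No augmenting path remains; maximum matching = 2.
König certificate: {W1, J1} is a vertex cover of size 2 (every listed pair touches it), so no matching can be larger.

2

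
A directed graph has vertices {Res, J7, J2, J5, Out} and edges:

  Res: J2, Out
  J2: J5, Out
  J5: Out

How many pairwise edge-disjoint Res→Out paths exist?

2

Assign every edge capacity 1; by Menger, the answer equals the max flow.
Path Res→Out (+1); total 1.
Path Res→J2→Out (+1); total 2.
No residual Res→Out path; max flow = 2.
Certifying cut of size 2: {Res→J2, Res→Out}.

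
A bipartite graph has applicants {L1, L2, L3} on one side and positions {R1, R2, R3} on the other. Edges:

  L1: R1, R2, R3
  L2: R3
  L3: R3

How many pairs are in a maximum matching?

Unit-capacity flow: source→left, listed edges, right→sink; max matching = max flow.
Augmenting path L1→R1 (+1); matched 1.
Augmenting path L2→R3 (+1); matched 2.
No augmenting path remains; maximum matching = 2.
König certificate: {L1, R3} is a vertex cover of size 2 (every listed pair touches it), so no matching can be larger.

2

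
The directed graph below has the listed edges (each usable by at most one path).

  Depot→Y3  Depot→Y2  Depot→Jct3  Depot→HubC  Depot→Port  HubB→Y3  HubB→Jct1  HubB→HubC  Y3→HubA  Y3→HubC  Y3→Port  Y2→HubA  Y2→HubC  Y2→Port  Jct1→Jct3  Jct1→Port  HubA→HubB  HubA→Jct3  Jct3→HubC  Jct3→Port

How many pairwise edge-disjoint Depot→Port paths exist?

4

Assign every edge capacity 1; by Menger, the answer equals the max flow.
Path Depot→Port (+1); total 1.
Path Depot→Y3→Port (+1); total 2.
Path Depot→Y2→Port (+1); total 3.
Path Depot→Jct3→Port (+1); total 4.
No residual Depot→Port path; max flow = 4.
Certifying cut of size 4: {Depot→Jct3, Depot→Port, Depot→Y2, Depot→Y3}.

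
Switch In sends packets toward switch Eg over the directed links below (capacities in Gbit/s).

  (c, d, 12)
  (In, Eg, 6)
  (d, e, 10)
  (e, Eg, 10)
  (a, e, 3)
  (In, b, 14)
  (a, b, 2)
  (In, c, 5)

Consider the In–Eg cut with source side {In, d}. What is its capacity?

Edges leaving {In, d}: In→b (14), In→c (5), In→Eg (6), d→e (10).
Cut capacity = 14 + 5 + 6 + 10 = 35.

35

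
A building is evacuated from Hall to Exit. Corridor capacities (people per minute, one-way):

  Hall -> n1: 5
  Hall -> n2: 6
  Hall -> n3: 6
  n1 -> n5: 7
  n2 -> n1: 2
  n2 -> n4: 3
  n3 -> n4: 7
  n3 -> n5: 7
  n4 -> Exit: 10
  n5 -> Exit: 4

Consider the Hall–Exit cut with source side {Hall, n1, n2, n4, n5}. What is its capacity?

Edges leaving {Hall, n1, n2, n4, n5}: Hall→n3 (6), n4→Exit (10), n5→Exit (4).
Cut capacity = 6 + 10 + 4 = 20.

20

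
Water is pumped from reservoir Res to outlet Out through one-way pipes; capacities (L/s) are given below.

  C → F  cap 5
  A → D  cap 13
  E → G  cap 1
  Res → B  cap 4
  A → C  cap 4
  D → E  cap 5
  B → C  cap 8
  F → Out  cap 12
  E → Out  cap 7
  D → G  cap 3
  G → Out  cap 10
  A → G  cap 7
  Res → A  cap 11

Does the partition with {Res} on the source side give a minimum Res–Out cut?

Yes — it is a minimum cut (capacity 15).

Given cut capacity: 11 + 4 = 15.
Augment Res→A→G→Out: bottleneck 7, flow now 7.
Augment Res→A→C→F→Out: bottleneck 4, flow now 11.
Augment Res→B→C→F→Out: bottleneck 1, flow now 12.
Augment Res→B→C→A→D→E→Out: bottleneck 3, flow now 15. (uses reverse residual edge)
No augmenting path remains; maximum flow = 15.
Cut capacity 15 equals the max flow, so it is a minimum cut.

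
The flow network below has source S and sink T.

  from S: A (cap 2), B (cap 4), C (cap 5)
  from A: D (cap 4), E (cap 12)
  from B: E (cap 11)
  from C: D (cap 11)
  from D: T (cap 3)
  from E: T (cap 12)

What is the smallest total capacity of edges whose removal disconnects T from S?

Augment S→A→D→T: bottleneck 2, flow now 2.
Augment S→B→E→T: bottleneck 4, flow now 6.
Augment S→C→D→T: bottleneck 1, flow now 7.
Augment S→C→D→A→E→T: bottleneck 2, flow now 9. (uses reverse residual edge)
No augmenting path remains; maximum flow = 9.
By max-flow min-cut, the minimum cut capacity equals the max flow.
In the residual graph, reachable from S: {S, C, D}.
Min-cut edges: S→A (2), S→B (4), D→T (3); capacity 2 + 4 + 3 = 9.

9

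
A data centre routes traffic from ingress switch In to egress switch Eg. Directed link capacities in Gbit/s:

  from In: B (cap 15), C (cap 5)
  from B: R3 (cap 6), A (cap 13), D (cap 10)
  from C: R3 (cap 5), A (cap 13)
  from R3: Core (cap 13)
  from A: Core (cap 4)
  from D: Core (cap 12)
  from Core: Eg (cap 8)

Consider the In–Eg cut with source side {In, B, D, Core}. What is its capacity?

32

Edges leaving {In, B, D, Core}: In→C (5), B→R3 (6), B→A (13), Core→Eg (8).
Cut capacity = 5 + 6 + 13 + 8 = 32.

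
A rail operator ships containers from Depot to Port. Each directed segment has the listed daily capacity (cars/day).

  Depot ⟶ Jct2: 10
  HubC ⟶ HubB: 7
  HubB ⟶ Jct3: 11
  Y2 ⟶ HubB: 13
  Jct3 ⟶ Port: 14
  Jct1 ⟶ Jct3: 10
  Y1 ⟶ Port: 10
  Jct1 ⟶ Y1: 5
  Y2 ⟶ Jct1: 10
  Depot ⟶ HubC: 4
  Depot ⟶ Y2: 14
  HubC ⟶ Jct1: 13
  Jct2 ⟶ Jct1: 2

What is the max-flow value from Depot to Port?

19

Augment Depot→Jct2→Jct1→Jct3→Port: bottleneck 2, flow now 2.
Augment Depot→Y2→Jct1→Jct3→Port: bottleneck 8, flow now 10.
Augment Depot→Y2→Jct1→Y1→Port: bottleneck 2, flow now 12.
Augment Depot→Y2→HubB→Jct3→Port: bottleneck 4, flow now 16.
Augment Depot→HubC→Jct1→Y1→Port: bottleneck 3, flow now 19.
No augmenting path remains; maximum flow = 19.
In the residual graph, reachable from Depot: {Depot, Jct2, Y2, HubC, Jct1, HubB, Jct3}.
Min-cut edges: Jct1→Y1 (5), Jct3→Port (14); capacity 5 + 14 = 19.
This cut is saturated, so no flow can exceed 19.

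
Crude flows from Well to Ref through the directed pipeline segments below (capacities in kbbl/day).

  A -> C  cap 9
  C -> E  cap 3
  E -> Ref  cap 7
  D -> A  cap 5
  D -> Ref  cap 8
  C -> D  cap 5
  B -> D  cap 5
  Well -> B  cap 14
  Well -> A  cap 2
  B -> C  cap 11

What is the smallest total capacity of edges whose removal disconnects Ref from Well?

Augment Well→B→D→Ref: bottleneck 5, flow now 5.
Augment Well→A→C→D→Ref: bottleneck 2, flow now 7.
Augment Well→B→C→D→Ref: bottleneck 1, flow now 8.
Augment Well→B→C→E→Ref: bottleneck 3, flow now 11.
No augmenting path remains; maximum flow = 11.
By max-flow min-cut, the minimum cut capacity equals the max flow.
In the residual graph, reachable from Well: {Well, A, B, C, D}.
Min-cut edges: C→E (3), D→Ref (8); capacity 3 + 8 = 11.

11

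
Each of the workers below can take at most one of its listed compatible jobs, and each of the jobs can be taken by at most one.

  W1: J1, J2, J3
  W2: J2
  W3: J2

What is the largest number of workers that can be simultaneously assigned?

Unit-capacity flow: source→left, listed edges, right→sink; max matching = max flow.
Augmenting path W1→J1 (+1); matched 1.
Augmenting path W2→J2 (+1); matched 2.
No augmenting path remains; maximum matching = 2.
König certificate: {W1, J2} is a vertex cover of size 2 (every listed pair touches it), so no matching can be larger.

2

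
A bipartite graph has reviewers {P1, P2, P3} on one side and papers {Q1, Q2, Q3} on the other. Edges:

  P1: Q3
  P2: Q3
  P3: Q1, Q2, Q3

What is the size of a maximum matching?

2

Unit-capacity flow: source→left, listed edges, right→sink; max matching = max flow.
Augmenting path P1→Q3 (+1); matched 1.
Augmenting path P3→Q1 (+1); matched 2.
No augmenting path remains; maximum matching = 2.
König certificate: {P3, Q3} is a vertex cover of size 2 (every listed pair touches it), so no matching can be larger.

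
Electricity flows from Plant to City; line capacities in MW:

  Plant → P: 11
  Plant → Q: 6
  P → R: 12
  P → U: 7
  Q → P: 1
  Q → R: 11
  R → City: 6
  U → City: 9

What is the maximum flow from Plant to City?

Augment Plant→P→R→City: bottleneck 6, flow now 6.
Augment Plant→P→U→City: bottleneck 5, flow now 11.
Augment Plant→Q→P→U→City: bottleneck 1, flow now 12.
Augment Plant→Q→R→P→U→City: bottleneck 1, flow now 13. (uses reverse residual edge)
No augmenting path remains; maximum flow = 13.
In the residual graph, reachable from Plant: {Plant, P, Q, R}.
Min-cut edges: P→U (7), R→City (6); capacity 7 + 6 = 13.
This cut is saturated, so no flow can exceed 13.

13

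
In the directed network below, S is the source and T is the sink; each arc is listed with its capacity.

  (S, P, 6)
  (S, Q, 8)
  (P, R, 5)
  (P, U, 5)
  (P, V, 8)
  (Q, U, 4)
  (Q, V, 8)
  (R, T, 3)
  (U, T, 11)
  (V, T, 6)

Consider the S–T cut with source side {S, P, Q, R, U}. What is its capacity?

Edges leaving {S, P, Q, R, U}: P→V (8), Q→V (8), R→T (3), U→T (11).
Cut capacity = 8 + 8 + 3 + 11 = 30.

30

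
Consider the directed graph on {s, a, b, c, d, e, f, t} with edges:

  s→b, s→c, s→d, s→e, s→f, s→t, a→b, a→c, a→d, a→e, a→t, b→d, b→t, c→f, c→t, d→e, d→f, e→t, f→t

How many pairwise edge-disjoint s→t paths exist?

5

Assign every edge capacity 1; by Menger, the answer equals the max flow.
Path s→t (+1); total 1.
Path s→b→t (+1); total 2.
Path s→c→t (+1); total 3.
Path s→e→t (+1); total 4.
Path s→f→t (+1); total 5.
No residual s→t path; max flow = 5.
Certifying cut of size 5: {e→t, f→t, s→b, s→c, s→t}.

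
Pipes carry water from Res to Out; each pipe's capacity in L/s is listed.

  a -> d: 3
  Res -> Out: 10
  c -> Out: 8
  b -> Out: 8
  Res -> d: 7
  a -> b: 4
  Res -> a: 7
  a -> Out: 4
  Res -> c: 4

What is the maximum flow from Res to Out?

Augment Res→Out: bottleneck 10, flow now 10.
Augment Res→a→Out: bottleneck 4, flow now 14.
Augment Res→c→Out: bottleneck 4, flow now 18.
Augment Res→a→b→Out: bottleneck 3, flow now 21.
No augmenting path remains; maximum flow = 21.
In the residual graph, reachable from Res: {Res, d}.
Min-cut edges: Res→a (7), Res→c (4), Res→Out (10); capacity 7 + 4 + 10 = 21.
This cut is saturated, so no flow can exceed 21.

21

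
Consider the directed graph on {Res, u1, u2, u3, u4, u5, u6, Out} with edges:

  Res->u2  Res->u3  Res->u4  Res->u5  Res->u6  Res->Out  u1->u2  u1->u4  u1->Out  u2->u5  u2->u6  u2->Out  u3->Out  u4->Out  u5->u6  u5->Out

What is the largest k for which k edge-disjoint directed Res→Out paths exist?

Assign every edge capacity 1; by Menger, the answer equals the max flow.
Path Res→Out (+1); total 1.
Path Res→u2→Out (+1); total 2.
Path Res→u3→Out (+1); total 3.
Path Res→u4→Out (+1); total 4.
Path Res→u5→Out (+1); total 5.
No residual Res→Out path; max flow = 5.
Certifying cut of size 5: {Res→Out, Res→u2, Res→u3, Res→u4, Res→u5}.

5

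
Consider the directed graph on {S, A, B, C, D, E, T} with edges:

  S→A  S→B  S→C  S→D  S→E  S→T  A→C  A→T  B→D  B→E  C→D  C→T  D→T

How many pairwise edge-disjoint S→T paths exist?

4

Assign every edge capacity 1; by Menger, the answer equals the max flow.
Path S→T (+1); total 1.
Path S→A→T (+1); total 2.
Path S→C→T (+1); total 3.
Path S→D→T (+1); total 4.
No residual S→T path; max flow = 4.
Certifying cut of size 4: {D→T, S→A, S→C, S→T}.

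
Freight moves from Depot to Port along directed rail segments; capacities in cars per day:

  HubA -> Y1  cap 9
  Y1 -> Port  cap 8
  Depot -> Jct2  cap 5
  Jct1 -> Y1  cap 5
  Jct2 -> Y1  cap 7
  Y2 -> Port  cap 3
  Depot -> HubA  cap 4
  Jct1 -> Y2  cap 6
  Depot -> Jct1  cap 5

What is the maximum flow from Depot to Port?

Augment Depot→Jct2→Y1→Port: bottleneck 5, flow now 5.
Augment Depot→Jct1→Y1→Port: bottleneck 3, flow now 8.
Augment Depot→Jct1→Y2→Port: bottleneck 2, flow now 10.
Augment Depot→HubA→Y1→Jct1→Y2→Port: bottleneck 1, flow now 11. (uses reverse residual edge)
No augmenting path remains; maximum flow = 11.
In the residual graph, reachable from Depot: {Depot, Jct2, Jct1, HubA, Y1, Y2}.
Min-cut edges: Y1→Port (8), Y2→Port (3); capacity 8 + 3 = 11.
This cut is saturated, so no flow can exceed 11.

11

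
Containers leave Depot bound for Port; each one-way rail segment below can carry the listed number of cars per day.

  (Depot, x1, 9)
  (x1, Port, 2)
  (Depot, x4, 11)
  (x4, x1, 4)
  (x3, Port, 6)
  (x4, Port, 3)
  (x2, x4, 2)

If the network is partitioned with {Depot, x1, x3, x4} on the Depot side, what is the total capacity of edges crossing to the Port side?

11

Edges leaving {Depot, x1, x3, x4}: x1→Port (2), x3→Port (6), x4→Port (3).
Cut capacity = 2 + 6 + 3 = 11.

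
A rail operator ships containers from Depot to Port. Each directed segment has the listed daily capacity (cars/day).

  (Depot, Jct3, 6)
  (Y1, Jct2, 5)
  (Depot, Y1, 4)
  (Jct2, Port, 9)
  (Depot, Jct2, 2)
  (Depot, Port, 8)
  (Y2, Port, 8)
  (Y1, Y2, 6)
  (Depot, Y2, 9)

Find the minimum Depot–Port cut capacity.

22

Augment Depot→Port: bottleneck 8, flow now 8.
Augment Depot→Jct2→Port: bottleneck 2, flow now 10.
Augment Depot→Y2→Port: bottleneck 8, flow now 18.
Augment Depot→Y1→Jct2→Port: bottleneck 4, flow now 22.
No augmenting path remains; maximum flow = 22.
By max-flow min-cut, the minimum cut capacity equals the max flow.
In the residual graph, reachable from Depot: {Depot, Y2, Jct3}.
Min-cut edges: Depot→Y1 (4), Depot→Jct2 (2), Depot→Port (8), Y2→Port (8); capacity 4 + 2 + 8 + 8 = 22.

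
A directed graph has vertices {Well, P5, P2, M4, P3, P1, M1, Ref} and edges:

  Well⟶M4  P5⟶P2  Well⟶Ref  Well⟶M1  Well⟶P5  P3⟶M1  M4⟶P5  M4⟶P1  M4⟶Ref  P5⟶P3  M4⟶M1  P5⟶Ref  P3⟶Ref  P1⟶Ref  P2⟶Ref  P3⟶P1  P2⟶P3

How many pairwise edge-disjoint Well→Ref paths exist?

Assign every edge capacity 1; by Menger, the answer equals the max flow.
Path Well→Ref (+1); total 1.
Path Well→P5→Ref (+1); total 2.
Path Well→M4→Ref (+1); total 3.
No residual Well→Ref path; max flow = 3.
Certifying cut of size 3: {Well→M4, Well→P5, Well→Ref}.

3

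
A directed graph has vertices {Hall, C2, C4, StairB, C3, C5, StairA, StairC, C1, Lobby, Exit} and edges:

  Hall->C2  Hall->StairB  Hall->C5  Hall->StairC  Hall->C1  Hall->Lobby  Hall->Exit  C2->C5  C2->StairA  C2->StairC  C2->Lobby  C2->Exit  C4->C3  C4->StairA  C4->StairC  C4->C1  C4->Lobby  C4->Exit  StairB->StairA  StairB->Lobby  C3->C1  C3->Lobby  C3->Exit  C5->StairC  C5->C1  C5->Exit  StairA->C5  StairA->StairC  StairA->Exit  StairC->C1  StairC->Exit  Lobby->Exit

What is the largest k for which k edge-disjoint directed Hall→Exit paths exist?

6

Assign every edge capacity 1; by Menger, the answer equals the max flow.
Path Hall→Exit (+1); total 1.
Path Hall→C2→Exit (+1); total 2.
Path Hall→C5→Exit (+1); total 3.
Path Hall→StairC→Exit (+1); total 4.
Path Hall→Lobby→Exit (+1); total 5.
Path Hall→StairB→StairA→Exit (+1); total 6.
No residual Hall→Exit path; max flow = 6.
Certifying cut of size 6: {Hall→C2, Hall→C5, Hall→Exit, Hall→Lobby, Hall→StairB, Hall→StairC}.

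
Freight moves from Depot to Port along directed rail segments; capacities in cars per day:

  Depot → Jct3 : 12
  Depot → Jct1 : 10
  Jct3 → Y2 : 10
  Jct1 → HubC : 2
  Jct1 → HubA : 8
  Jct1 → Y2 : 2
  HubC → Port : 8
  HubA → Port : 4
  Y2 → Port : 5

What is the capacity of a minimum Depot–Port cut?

11

Augment Depot→Jct3→Y2→Port: bottleneck 5, flow now 5.
Augment Depot→Jct1→HubC→Port: bottleneck 2, flow now 7.
Augment Depot→Jct1→HubA→Port: bottleneck 4, flow now 11.
No augmenting path remains; maximum flow = 11.
By max-flow min-cut, the minimum cut capacity equals the max flow.
In the residual graph, reachable from Depot: {Depot, Jct3, Jct1, HubA, Y2}.
Min-cut edges: Jct1→HubC (2), HubA→Port (4), Y2→Port (5); capacity 2 + 4 + 5 = 11.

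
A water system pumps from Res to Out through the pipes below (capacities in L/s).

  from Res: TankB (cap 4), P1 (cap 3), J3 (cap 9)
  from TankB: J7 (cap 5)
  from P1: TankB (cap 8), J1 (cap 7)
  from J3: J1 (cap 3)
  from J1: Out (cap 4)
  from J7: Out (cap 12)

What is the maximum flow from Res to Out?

9

Augment Res→TankB→J7→Out: bottleneck 4, flow now 4.
Augment Res→P1→J1→Out: bottleneck 3, flow now 7.
Augment Res→J3→J1→Out: bottleneck 1, flow now 8.
Augment Res→J3→J1→P1→TankB→J7→Out: bottleneck 1, flow now 9. (uses reverse residual edge)
No augmenting path remains; maximum flow = 9.
In the residual graph, reachable from Res: {Res, TankB, P1, J3, J1}.
Min-cut edges: TankB→J7 (5), J1→Out (4); capacity 5 + 4 = 9.
This cut is saturated, so no flow can exceed 9.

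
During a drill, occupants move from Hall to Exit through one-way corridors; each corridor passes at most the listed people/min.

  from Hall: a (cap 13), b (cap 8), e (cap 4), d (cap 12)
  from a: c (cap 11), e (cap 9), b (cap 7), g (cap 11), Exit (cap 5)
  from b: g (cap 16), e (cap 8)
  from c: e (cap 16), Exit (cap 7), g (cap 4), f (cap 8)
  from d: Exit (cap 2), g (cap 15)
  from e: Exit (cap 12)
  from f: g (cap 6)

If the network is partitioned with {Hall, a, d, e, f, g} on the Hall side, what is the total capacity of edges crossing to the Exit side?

45

Edges leaving {Hall, a, d, e, f, g}: Hall→b (8), a→b (7), a→c (11), a→Exit (5), d→Exit (2), e→Exit (12).
Cut capacity = 8 + 7 + 11 + 5 + 2 + 12 = 45.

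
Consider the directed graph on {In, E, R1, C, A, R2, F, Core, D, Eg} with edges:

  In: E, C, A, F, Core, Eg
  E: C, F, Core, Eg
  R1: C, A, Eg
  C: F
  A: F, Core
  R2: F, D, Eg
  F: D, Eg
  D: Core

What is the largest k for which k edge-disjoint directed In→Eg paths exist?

Assign every edge capacity 1; by Menger, the answer equals the max flow.
Path In→Eg (+1); total 1.
Path In→E→Eg (+1); total 2.
Path In→F→Eg (+1); total 3.
No residual In→Eg path; max flow = 3.
Certifying cut of size 3: {F→Eg, In→E, In→Eg}.

3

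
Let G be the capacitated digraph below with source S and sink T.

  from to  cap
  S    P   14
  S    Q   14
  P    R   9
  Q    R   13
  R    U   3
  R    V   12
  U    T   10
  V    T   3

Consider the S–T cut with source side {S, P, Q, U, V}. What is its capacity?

35

Edges leaving {S, P, Q, U, V}: P→R (9), Q→R (13), U→T (10), V→T (3).
Cut capacity = 9 + 13 + 10 + 3 = 35.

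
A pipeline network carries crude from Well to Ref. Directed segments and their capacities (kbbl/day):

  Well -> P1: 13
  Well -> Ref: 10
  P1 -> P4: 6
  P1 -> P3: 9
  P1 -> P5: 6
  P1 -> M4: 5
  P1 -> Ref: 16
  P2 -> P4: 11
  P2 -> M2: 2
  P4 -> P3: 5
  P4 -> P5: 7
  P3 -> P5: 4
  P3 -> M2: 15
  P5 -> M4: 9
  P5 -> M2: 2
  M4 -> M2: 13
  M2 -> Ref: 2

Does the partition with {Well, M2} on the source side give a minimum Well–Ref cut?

No — its capacity is 25, but the minimum cut has capacity 23.

Given cut capacity: 13 + 10 + 2 = 25.
Augment Well→Ref: bottleneck 10, flow now 10.
Augment Well→P1→Ref: bottleneck 13, flow now 23.
No augmenting path remains; maximum flow = 23.
In the residual graph, reachable from Well: {Well}.
Min-cut edges: Well→P1 (13), Well→Ref (10); capacity 13 + 10 = 23.
Cut capacity 25 exceeds the max flow 23, so it is not minimum.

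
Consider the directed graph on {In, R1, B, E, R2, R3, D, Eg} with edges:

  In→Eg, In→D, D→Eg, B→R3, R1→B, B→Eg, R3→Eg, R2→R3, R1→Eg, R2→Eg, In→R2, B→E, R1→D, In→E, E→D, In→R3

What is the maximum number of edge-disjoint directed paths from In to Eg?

Assign every edge capacity 1; by Menger, the answer equals the max flow.
Path In→Eg (+1); total 1.
Path In→R2→Eg (+1); total 2.
Path In→R3→Eg (+1); total 3.
Path In→D→Eg (+1); total 4.
No residual In→Eg path; max flow = 4.
Certifying cut of size 4: {D→Eg, In→Eg, In→R2, In→R3}.

4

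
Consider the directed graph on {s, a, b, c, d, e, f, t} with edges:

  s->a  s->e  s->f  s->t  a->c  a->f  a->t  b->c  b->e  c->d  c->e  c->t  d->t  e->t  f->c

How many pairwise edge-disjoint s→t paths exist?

4

Assign every edge capacity 1; by Menger, the answer equals the max flow.
Path s→t (+1); total 1.
Path s→a→t (+1); total 2.
Path s→e→t (+1); total 3.
Path s→f→c→t (+1); total 4.
No residual s→t path; max flow = 4.
Certifying cut of size 4: {s→a, s→e, s→f, s→t}.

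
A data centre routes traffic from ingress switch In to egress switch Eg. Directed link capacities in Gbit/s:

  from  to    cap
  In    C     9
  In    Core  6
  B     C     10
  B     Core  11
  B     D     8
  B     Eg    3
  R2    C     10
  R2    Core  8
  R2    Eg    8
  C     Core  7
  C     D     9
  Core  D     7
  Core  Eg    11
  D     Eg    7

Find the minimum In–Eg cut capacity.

Augment In→Core→Eg: bottleneck 6, flow now 6.
Augment In→C→Core→Eg: bottleneck 5, flow now 11.
Augment In→C→D→Eg: bottleneck 4, flow now 15.
No augmenting path remains; maximum flow = 15.
By max-flow min-cut, the minimum cut capacity equals the max flow.
In the residual graph, reachable from In: {In}.
Min-cut edges: In→C (9), In→Core (6); capacity 9 + 6 = 15.

15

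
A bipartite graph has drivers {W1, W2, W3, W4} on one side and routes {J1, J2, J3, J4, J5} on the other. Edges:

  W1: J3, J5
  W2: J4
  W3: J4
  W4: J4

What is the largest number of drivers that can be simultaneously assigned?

2

Unit-capacity flow: source→left, listed edges, right→sink; max matching = max flow.
Augmenting path W1→J3 (+1); matched 1.
Augmenting path W2→J4 (+1); matched 2.
No augmenting path remains; maximum matching = 2.
König certificate: {W1, J4} is a vertex cover of size 2 (every listed pair touches it), so no matching can be larger.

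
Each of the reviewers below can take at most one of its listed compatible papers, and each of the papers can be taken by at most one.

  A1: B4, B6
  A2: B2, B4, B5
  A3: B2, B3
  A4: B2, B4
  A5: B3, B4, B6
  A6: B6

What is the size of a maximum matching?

5

Unit-capacity flow: source→left, listed edges, right→sink; max matching = max flow.
Augmenting path A1→B4 (+1); matched 1.
Augmenting path A2→B2 (+1); matched 2.
Augmenting path A3→B3 (+1); matched 3.
Augmenting path A5→B6 (+1); matched 4.
Augmenting path A4→B2→A2→B5 (+1); matched 5.
No augmenting path remains; maximum matching = 5.
König certificate: {A2, B2, B3, B4, B6} is a vertex cover of size 5 (every listed pair touches it), so no matching can be larger.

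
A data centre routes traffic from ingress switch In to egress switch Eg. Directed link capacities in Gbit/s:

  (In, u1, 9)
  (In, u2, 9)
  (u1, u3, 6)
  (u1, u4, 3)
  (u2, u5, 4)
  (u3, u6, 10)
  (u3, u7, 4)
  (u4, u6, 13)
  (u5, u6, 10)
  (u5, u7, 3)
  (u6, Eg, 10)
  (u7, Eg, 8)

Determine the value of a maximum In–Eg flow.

Augment In→u1→u3→u6→Eg: bottleneck 6, flow now 6.
Augment In→u1→u4→u6→Eg: bottleneck 3, flow now 9.
Augment In→u2→u5→u6→Eg: bottleneck 1, flow now 10.
Augment In→u2→u5→u7→Eg: bottleneck 3, flow now 13.
No augmenting path remains; maximum flow = 13.
In the residual graph, reachable from In: {In, u2}.
Min-cut edges: In→u1 (9), u2→u5 (4); capacity 9 + 4 = 13.
This cut is saturated, so no flow can exceed 13.

13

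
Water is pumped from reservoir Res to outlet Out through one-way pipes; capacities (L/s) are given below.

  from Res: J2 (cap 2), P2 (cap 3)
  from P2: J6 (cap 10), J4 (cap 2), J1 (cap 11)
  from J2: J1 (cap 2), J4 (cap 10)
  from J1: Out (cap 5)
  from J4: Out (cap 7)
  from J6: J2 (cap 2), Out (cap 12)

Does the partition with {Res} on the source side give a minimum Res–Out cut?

Yes — it is a minimum cut (capacity 5).

Given cut capacity: 3 + 2 = 5.
Augment Res→P2→J1→Out: bottleneck 3, flow now 3.
Augment Res→J2→J1→Out: bottleneck 2, flow now 5.
No augmenting path remains; maximum flow = 5.
Cut capacity 5 equals the max flow, so it is a minimum cut.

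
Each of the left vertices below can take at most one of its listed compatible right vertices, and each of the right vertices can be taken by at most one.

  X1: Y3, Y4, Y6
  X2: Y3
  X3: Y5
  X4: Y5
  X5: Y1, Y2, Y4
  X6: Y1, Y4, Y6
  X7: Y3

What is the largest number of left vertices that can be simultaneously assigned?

5

Unit-capacity flow: source→left, listed edges, right→sink; max matching = max flow.
Augmenting path X1→Y3 (+1); matched 1.
Augmenting path X3→Y5 (+1); matched 2.
Augmenting path X5→Y1 (+1); matched 3.
Augmenting path X6→Y4 (+1); matched 4.
Augmenting path X2→Y3→X1→Y6 (+1); matched 5.
No augmenting path remains; maximum matching = 5.
König certificate: {X1, X5, X6, Y3, Y5} is a vertex cover of size 5 (every listed pair touches it), so no matching can be larger.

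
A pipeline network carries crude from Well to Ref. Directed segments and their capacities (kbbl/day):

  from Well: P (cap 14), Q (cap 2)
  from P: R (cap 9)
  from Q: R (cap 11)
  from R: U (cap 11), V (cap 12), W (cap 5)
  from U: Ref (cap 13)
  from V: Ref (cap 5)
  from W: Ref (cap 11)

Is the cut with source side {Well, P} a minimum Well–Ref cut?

Yes — it is a minimum cut (capacity 11).

Given cut capacity: 2 + 9 = 11.
Augment Well→P→R→U→Ref: bottleneck 9, flow now 9.
Augment Well→Q→R→U→Ref: bottleneck 2, flow now 11.
No augmenting path remains; maximum flow = 11.
Cut capacity 11 equals the max flow, so it is a minimum cut.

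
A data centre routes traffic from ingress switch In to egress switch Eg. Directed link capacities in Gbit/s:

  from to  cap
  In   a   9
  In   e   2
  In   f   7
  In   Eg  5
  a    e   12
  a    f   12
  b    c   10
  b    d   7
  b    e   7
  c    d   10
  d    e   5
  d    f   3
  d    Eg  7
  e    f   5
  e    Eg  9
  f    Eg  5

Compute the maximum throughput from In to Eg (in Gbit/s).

19

Augment In→Eg: bottleneck 5, flow now 5.
Augment In→e→Eg: bottleneck 2, flow now 7.
Augment In→f→Eg: bottleneck 5, flow now 12.
Augment In→a→e→Eg: bottleneck 7, flow now 19.
No augmenting path remains; maximum flow = 19.
In the residual graph, reachable from In: {In, a, e, f}.
Min-cut edges: In→Eg (5), e→Eg (9), f→Eg (5); capacity 5 + 9 + 5 = 19.
This cut is saturated, so no flow can exceed 19.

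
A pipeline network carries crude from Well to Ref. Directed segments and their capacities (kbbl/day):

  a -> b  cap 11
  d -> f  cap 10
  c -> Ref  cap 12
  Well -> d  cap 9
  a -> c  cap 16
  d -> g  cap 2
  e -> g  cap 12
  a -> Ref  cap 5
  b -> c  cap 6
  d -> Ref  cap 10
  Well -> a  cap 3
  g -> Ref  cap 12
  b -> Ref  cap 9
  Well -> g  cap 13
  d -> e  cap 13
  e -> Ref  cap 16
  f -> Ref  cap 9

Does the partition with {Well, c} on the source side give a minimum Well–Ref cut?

Given cut capacity: 3 + 9 + 13 + 12 = 37.
Augment Well→a→Ref: bottleneck 3, flow now 3.
Augment Well→d→Ref: bottleneck 9, flow now 12.
Augment Well→g→Ref: bottleneck 12, flow now 24.
No augmenting path remains; maximum flow = 24.
In the residual graph, reachable from Well: {Well, g}.
Min-cut edges: Well→a (3), Well→d (9), g→Ref (12); capacity 3 + 9 + 12 = 24.
Cut capacity 37 exceeds the max flow 24, so it is not minimum.

No — its capacity is 37, but the minimum cut has capacity 24.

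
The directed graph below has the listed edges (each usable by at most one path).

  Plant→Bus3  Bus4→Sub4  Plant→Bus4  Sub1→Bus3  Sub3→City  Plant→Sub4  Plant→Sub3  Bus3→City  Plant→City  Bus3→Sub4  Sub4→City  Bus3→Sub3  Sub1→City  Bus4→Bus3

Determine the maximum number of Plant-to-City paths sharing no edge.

4

Assign every edge capacity 1; by Menger, the answer equals the max flow.
Path Plant→City (+1); total 1.
Path Plant→Sub4→City (+1); total 2.
Path Plant→Sub3→City (+1); total 3.
Path Plant→Bus3→City (+1); total 4.
No residual Plant→City path; max flow = 4.
Certifying cut of size 4: {Bus3→City, Plant→City, Sub3→City, Sub4→City}.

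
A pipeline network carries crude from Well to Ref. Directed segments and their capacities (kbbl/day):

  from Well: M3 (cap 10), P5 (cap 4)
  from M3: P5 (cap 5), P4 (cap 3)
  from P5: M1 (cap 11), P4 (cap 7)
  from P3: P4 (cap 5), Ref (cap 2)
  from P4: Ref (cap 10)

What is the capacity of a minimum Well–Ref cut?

10

Augment Well→M3→P4→Ref: bottleneck 3, flow now 3.
Augment Well→P5→P4→Ref: bottleneck 4, flow now 7.
Augment Well→M3→P5→P4→Ref: bottleneck 3, flow now 10.
No augmenting path remains; maximum flow = 10.
By max-flow min-cut, the minimum cut capacity equals the max flow.
In the residual graph, reachable from Well: {Well, M3, P5, M1}.
Min-cut edges: M3→P4 (3), P5→P4 (7); capacity 3 + 7 = 10.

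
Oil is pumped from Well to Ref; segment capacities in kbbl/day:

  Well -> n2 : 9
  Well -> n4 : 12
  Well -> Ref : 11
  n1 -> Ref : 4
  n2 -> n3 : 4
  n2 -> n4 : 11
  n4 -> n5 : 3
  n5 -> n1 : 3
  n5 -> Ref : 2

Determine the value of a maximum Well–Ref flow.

Augment Well→Ref: bottleneck 11, flow now 11.
Augment Well→n4→n5→Ref: bottleneck 2, flow now 13.
Augment Well→n4→n5→n1→Ref: bottleneck 1, flow now 14.
No augmenting path remains; maximum flow = 14.
In the residual graph, reachable from Well: {Well, n2, n3, n4}.
Min-cut edges: Well→Ref (11), n4→n5 (3); capacity 11 + 3 = 14.
This cut is saturated, so no flow can exceed 14.

14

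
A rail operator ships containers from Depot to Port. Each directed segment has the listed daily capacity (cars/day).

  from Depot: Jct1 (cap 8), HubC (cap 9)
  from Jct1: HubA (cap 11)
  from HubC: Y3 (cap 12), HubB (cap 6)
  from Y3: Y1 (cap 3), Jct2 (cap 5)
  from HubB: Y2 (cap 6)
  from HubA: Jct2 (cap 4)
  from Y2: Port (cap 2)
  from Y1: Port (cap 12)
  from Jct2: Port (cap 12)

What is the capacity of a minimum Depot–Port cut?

Augment Depot→Jct1→HubA→Jct2→Port: bottleneck 4, flow now 4.
Augment Depot→HubC→Y3→Y1→Port: bottleneck 3, flow now 7.
Augment Depot→HubC→Y3→Jct2→Port: bottleneck 5, flow now 12.
Augment Depot→HubC→HubB→Y2→Port: bottleneck 1, flow now 13.
No augmenting path remains; maximum flow = 13.
By max-flow min-cut, the minimum cut capacity equals the max flow.
In the residual graph, reachable from Depot: {Depot, Jct1, HubA}.
Min-cut edges: Depot→HubC (9), HubA→Jct2 (4); capacity 9 + 4 = 13.

13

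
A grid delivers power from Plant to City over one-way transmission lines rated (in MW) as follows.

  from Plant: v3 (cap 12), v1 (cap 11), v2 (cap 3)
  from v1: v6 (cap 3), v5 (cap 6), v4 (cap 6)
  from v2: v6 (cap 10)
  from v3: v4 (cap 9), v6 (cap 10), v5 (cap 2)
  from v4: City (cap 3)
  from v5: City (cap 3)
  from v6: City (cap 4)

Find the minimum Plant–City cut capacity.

10

Augment Plant→v1→v4→City: bottleneck 3, flow now 3.
Augment Plant→v1→v5→City: bottleneck 3, flow now 6.
Augment Plant→v1→v6→City: bottleneck 3, flow now 9.
Augment Plant→v2→v6→City: bottleneck 1, flow now 10.
No augmenting path remains; maximum flow = 10.
By max-flow min-cut, the minimum cut capacity equals the max flow.
In the residual graph, reachable from Plant: {Plant, v1, v2, v3, v4, v5, v6}.
Min-cut edges: v4→City (3), v5→City (3), v6→City (4); capacity 3 + 3 + 4 = 10.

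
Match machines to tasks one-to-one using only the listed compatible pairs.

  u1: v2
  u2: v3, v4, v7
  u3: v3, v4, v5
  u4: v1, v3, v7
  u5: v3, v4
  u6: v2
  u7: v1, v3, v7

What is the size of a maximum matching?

6

Unit-capacity flow: source→left, listed edges, right→sink; max matching = max flow.
Augmenting path u1→v2 (+1); matched 1.
Augmenting path u2→v3 (+1); matched 2.
Augmenting path u3→v4 (+1); matched 3.
Augmenting path u4→v1 (+1); matched 4.
Augmenting path u7→v7 (+1); matched 5.
Augmenting path u5→v4→u3→v5 (+1); matched 6.
No augmenting path remains; maximum matching = 6.
König certificate: {u2, u3, u4, u5, u7, v2} is a vertex cover of size 6 (every listed pair touches it), so no matching can be larger.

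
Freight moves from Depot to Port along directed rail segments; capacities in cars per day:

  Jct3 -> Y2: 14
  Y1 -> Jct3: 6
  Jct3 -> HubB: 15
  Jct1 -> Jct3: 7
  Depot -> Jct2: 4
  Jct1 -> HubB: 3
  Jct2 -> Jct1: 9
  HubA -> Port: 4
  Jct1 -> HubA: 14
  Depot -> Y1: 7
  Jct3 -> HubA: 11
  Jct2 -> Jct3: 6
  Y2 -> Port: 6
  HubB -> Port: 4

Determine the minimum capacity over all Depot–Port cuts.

Augment Depot→Y1→Jct3→HubB→Port: bottleneck 4, flow now 4.
Augment Depot→Y1→Jct3→HubA→Port: bottleneck 2, flow now 6.
Augment Depot→Jct2→Jct3→HubA→Port: bottleneck 2, flow now 8.
Augment Depot→Jct2→Jct3→Y2→Port: bottleneck 2, flow now 10.
No augmenting path remains; maximum flow = 10.
By max-flow min-cut, the minimum cut capacity equals the max flow.
In the residual graph, reachable from Depot: {Depot, Y1}.
Min-cut edges: Depot→Jct2 (4), Y1→Jct3 (6); capacity 4 + 6 = 10.

10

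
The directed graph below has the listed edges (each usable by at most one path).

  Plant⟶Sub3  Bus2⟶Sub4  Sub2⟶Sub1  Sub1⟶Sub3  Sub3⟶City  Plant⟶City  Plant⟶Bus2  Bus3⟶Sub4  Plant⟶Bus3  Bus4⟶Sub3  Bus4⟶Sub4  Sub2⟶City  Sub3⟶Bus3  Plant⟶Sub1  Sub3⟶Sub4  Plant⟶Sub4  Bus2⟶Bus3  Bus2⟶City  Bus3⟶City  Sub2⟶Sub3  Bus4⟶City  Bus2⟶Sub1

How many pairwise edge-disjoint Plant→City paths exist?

Assign every edge capacity 1; by Menger, the answer equals the max flow.
Path Plant→City (+1); total 1.
Path Plant→Sub3→City (+1); total 2.
Path Plant→Bus2→City (+1); total 3.
Path Plant→Bus3→City (+1); total 4.
No residual Plant→City path; max flow = 4.
Certifying cut of size 4: {Bus3→City, Plant→Bus2, Plant→City, Sub3→City}.

4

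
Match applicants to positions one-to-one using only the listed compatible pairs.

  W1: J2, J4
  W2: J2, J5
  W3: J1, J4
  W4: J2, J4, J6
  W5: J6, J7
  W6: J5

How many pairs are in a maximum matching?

6

Unit-capacity flow: source→left, listed edges, right→sink; max matching = max flow.
Augmenting path W1→J2 (+1); matched 1.
Augmenting path W2→J5 (+1); matched 2.
Augmenting path W3→J1 (+1); matched 3.
Augmenting path W4→J4 (+1); matched 4.
Augmenting path W5→J6 (+1); matched 5.
Augmenting path W6→J5→W2→J2→W1→J4→W4→J6→W5→J7 (+1); matched 6.
No augmenting path remains; maximum matching = 6.
König certificate: {W1, W2, W3, W4, W5, W6} is a vertex cover of size 6 (every listed pair touches it), so no matching can be larger.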